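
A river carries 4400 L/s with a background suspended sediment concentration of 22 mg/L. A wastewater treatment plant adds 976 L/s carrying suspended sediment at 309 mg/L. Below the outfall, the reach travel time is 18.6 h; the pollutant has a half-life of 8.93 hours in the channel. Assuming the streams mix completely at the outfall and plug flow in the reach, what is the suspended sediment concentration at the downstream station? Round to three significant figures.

17.5 mg/L

Conservation of mass: C = (4400·22.00 + 976.0·309.0) / 5376 = 398400/5376 = 74.10 mg/L.
Half-life 8.93 h → k = ln 2 / 8.93 = 0.07762 h⁻¹ = 1.863 d⁻¹.
First-order decay: C = 74.10·exp(−k·t) = 74.10·0.2360 = 17.49 mg/L.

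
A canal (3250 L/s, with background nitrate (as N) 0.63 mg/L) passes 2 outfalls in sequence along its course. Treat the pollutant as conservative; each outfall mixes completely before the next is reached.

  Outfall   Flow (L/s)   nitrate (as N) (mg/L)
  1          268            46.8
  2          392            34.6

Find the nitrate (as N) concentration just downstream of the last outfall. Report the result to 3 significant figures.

7.20 mg/L

After outfall 1: Q = 3250 + 268.0 = 3518 L/s; C = (3250·0.6300 + 268.0·46.80)/3518 = 4.147 mg/L.
After outfall 2: Q = 3518 + 392.0 = 3910 L/s; C = (3518·4.147 + 392.0·34.60)/3910 = 7.200 mg/L.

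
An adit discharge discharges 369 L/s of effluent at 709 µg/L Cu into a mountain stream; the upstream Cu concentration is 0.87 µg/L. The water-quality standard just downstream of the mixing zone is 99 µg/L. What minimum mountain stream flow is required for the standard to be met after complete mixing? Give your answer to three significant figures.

2290 L/s

Set C_mix = 99: (Q·0.8700 + 369.0·709.0) / (Q + 369.0) = 99
→ Q = 369.0·(709.0 − 99)/(99 − 0.8700) = 2294 L/s.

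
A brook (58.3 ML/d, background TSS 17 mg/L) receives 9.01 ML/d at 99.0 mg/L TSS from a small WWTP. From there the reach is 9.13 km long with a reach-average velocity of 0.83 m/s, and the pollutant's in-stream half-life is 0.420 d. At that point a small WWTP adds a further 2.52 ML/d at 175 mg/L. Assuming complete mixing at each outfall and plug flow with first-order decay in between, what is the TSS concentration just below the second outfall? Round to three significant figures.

Conservation of mass: C = (58.30·17.00 + 9.010·99.00) / 67.31 = 1883/67.31 = 27.98 mg/L; combined flow 67.31 ML/d.
Travel time t = 9.13·1000 / 0.83 = 11000 s = 3.056 h.
Half-life 0.420 d → k = ln 2 / 0.420 = 1.650 d⁻¹.
Decay over the reach: 27.98·exp(−kt) = 27.98·0.8105 = 22.67 mg/L.
Second outfall: C = (67.31·22.67 + 2.520·175.0)/69.83 = 28.17 mg/L.

28.2 mg/L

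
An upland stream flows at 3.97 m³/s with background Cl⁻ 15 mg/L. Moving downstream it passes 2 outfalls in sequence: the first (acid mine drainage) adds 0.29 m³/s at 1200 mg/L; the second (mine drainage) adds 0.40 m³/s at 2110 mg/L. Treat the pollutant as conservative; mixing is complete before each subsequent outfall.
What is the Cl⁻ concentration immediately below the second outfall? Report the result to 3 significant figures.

After outfall 1: Q = 3.970 + 0.2900 = 4.260 m³/s; C = (3.970·15.00 + 0.2900·1200)/4.260 = 95.67 mg/L.
After outfall 2: Q = 4.260 + 0.4000 = 4.660 m³/s; C = (4.260·95.67 + 0.4000·2110)/4.660 = 268.6 mg/L.

269 mg/L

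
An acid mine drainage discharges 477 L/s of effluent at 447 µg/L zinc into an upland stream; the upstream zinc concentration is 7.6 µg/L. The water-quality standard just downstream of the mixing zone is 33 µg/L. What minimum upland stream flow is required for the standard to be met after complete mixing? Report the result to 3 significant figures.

7770 L/s

Set C_mix = 33: (Q·7.600 + 477.0·447.0) / (Q + 477.0) = 33
→ Q = 477.0·(447.0 − 33)/(33 − 7.600) = 7775 L/s.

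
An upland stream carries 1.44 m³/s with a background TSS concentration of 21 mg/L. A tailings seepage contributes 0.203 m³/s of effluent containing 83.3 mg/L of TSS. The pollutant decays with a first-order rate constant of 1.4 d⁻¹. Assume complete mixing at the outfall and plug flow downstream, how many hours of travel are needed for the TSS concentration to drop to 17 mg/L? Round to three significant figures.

8.98 h

Flow-weighted average: C = (1.440·21.00 + 0.2030·83.30) / 1.643 = 47.15/1.643 = 28.70 mg/L.
28.70·exp(−k·t) = 17 → t = ln(28.70/17)/k = 32310 s = 8.976 h.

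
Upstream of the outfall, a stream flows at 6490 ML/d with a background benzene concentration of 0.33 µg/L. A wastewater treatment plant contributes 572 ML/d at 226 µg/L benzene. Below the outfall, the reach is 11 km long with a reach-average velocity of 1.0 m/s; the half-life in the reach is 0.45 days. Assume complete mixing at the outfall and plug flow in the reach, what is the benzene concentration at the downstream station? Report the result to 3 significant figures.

Mass balance: C = (6490·0.3300 + 572.0·226.0) / 7062 = 131400/7062 = 18.61 µg/L.
Travel time t = 11·1000 / 1.0 = 11000 s = 3.056 h.
Half-life 0.45 d → k = ln 2 / 0.45 = 1.540 d⁻¹.
First-order decay: C = 18.61·exp(−k·t) = 18.61·0.8219 = 15.29 µg/L.

15.3 µg/L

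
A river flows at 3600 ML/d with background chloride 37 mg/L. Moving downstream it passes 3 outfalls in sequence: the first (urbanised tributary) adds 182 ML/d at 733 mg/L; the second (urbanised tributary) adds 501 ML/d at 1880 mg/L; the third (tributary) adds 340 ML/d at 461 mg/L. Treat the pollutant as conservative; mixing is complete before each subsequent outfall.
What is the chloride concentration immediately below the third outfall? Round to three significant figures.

After outfall 1: Q = 3600 + 182.0 = 3782 ML/d; C = (3600·37.00 + 182.0·733.0)/3782 = 70.49 mg/L.
After outfall 2: Q = 3782 + 501.0 = 4283 ML/d; C = (3782·70.49 + 501.0·1880)/4283 = 282.2 mg/L.
After outfall 3: Q = 4283 + 340.0 = 4623 ML/d; C = (4283·282.2 + 340.0·461.0)/4623 = 295.3 mg/L.

295 mg/L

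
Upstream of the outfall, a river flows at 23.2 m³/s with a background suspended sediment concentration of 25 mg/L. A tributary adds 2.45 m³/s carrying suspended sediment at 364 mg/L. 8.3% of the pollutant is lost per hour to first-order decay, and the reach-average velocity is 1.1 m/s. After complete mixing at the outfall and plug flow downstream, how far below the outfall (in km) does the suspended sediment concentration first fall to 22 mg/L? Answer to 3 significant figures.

Flow-weighted average: C = (23.20·25.00 + 2.450·364.0) / 25.65 = 1472/25.65 = 57.38 mg/L.
8.3%/h lost → k = −ln(1 − 0.083) = 0.08665 h⁻¹.
Set 57.38·exp(−k·t) = 22 → t = ln(57.38/22)/k = 39830 s = 11.06 h.
Distance = v·t = 1.1·39830 = 43810 m = 43.81 km.

43.8 km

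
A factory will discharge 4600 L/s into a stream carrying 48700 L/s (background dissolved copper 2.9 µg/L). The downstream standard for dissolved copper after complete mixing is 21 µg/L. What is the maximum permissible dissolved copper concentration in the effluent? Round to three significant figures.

213 µg/L

At the limit, (Qr·Cr + Qe·Cₑ)/(Qr + Qe) = 21:
Cₑ = (53300·21 − 48700·2.900) / 4600 = 212.6 µg/L.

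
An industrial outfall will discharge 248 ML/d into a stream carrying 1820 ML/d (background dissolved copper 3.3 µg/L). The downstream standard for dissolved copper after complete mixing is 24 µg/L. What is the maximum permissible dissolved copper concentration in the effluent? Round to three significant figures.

176 µg/L

At the limit, (Qr·Cr + Qe·Cₑ)/(Qr + Qe) = 24:
Cₑ = (2068·24 − 1820·3.300) / 248.0 = 175.9 µg/L.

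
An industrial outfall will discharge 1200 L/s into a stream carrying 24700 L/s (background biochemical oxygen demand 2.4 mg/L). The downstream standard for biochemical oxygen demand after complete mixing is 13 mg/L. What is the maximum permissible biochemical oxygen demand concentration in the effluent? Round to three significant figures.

At the limit, (Qr·Cr + Qe·Cₑ)/(Qr + Qe) = 13:
Cₑ = (25900·13 − 24700·2.400) / 1200 = 231.2 mg/L.

231 mg/L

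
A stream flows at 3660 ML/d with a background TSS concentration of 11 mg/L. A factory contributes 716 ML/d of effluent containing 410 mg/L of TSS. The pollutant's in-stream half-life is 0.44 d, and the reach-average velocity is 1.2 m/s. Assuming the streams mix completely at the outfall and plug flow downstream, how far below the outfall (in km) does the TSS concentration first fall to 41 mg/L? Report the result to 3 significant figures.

40.9 km

Flow-weighted average: C = (3660·11.00 + 716.0·410.0) / 4376 = 333800/4376 = 76.28 mg/L.
Half-life 0.44 d → k = ln 2 / 0.44 = 1.575 d⁻¹.
Set 76.28·exp(−k·t) = 41 → t = ln(76.28/41)/k = 34050 s = 9.459 h.
Distance = v·t = 1.2·34050 = 40860 m = 40.86 km.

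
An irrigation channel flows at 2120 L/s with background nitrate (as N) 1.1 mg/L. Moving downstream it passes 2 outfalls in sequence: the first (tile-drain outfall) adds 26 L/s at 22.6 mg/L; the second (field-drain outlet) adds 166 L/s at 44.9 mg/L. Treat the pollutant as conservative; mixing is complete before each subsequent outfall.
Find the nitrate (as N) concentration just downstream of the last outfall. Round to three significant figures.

4.49 mg/L

After outfall 1: Q = 2120 + 26.00 = 2146 L/s; C = (2120·1.100 + 26.00·22.60)/2146 = 1.360 mg/L.
After outfall 2: Q = 2146 + 166.0 = 2312 L/s; C = (2146·1.360 + 166.0·44.90)/2312 = 4.487 mg/L.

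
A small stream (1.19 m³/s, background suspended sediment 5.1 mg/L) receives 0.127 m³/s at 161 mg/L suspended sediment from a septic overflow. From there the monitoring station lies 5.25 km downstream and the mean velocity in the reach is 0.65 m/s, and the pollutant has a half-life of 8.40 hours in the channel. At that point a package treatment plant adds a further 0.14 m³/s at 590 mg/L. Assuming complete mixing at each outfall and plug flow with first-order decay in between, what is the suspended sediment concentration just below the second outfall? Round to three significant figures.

71.8 mg/L

Mixed concentration C = ΣQC/ΣQ = (1.190·5.100 + 0.1270·161.0) / 1.317 = 26.52/1.317 = 20.13 mg/L; combined flow 1.317 m³/s.
Travel time t = 5.25·1000 / 0.65 = 8077 s = 2.244 h.
Half-life 8.40 h → k = ln 2 / 8.40 = 0.08252 h⁻¹ = 1.980 d⁻¹.
After decay, C = 20.13 × e^(−kt) = 20.13 × 0.8310 = 16.73 mg/L.
Second outfall: C = (1.317·16.73 + 0.1400·590.0)/1.457 = 71.82 mg/L.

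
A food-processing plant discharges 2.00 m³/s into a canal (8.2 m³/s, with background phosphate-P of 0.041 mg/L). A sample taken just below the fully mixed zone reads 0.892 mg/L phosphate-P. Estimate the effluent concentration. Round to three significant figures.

Mass balance: 8.200·0.04100 + 2.000·Cₑ = 10.20·0.8920
→ Cₑ = (10.20·0.8920 − 8.200·0.04100) / 2.000 = 4.381 mg/L.

4.38 mg/L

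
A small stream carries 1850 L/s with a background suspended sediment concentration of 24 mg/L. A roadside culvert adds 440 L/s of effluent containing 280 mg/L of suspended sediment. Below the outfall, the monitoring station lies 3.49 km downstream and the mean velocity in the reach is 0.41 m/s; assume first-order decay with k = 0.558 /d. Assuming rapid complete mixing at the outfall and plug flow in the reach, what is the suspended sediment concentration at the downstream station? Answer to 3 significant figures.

69.3 mg/L

Mass balance: C = (1850·24.00 + 440.0·280.0) / 2290 = 167600/2290 = 73.19 mg/L.
Travel time t = 3.49·1000 / 0.41 = 8512 s = 2.364 h.
After decay, C = 73.19 × e^(−kt) = 73.19 × 0.9465 = 69.27 mg/L.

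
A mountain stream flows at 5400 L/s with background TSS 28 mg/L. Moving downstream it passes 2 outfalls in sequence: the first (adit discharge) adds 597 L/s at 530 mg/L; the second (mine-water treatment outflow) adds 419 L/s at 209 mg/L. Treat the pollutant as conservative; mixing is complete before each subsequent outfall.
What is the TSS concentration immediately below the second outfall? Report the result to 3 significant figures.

Outfall 1: combined Q = 5997 L/s; C = (5400·28.00 + 597.0·530.0)/5997 = 77.97 mg/L.
Outfall 2: combined Q = 6416 L/s; C = (5997·77.97 + 419.0·209.0)/6416 = 86.53 mg/L.

86.5 mg/L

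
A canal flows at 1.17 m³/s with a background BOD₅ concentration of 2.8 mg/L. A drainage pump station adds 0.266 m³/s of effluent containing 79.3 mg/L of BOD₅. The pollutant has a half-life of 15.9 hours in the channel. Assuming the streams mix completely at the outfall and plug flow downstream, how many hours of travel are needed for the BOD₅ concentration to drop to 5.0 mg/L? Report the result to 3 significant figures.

28.0 h

Conservation of mass: C = (1.170·2.800 + 0.2660·79.30) / 1.436 = 24.37/1.436 = 16.97 mg/L.
Half-life 15.9 h → k = ln 2 / 15.9 = 0.04359 h⁻¹ = 1.046 d⁻¹.
16.97·exp(−k·t) = 5.0 → t = ln(16.97/5.0)/k = 100900 s = 28.03 h.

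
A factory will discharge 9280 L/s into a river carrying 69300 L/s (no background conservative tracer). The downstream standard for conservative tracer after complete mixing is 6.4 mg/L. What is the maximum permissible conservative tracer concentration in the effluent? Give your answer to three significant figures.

At the limit, (Qr·Cr + Qe·Cₑ)/(Qr + Qe) = 6.4:
Cₑ = (78580·6.4 − 69300·0) / 9280 = 54.19 mg/L.

54.2 mg/L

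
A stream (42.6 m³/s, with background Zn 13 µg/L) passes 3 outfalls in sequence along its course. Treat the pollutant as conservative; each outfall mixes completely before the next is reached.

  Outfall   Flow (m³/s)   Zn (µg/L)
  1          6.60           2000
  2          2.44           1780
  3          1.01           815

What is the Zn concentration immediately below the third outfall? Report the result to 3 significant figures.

359 µg/L

Below outfall 1: Q → 49.20 m³/s, C = (42.60·13.00 + 6.600·2000)/49.20 = 279.5 µg/L.
Below outfall 2: Q → 51.64 m³/s, C = (49.20·279.5 + 2.440·1780)/51.64 = 350.4 µg/L.
Below outfall 3: Q → 52.65 m³/s, C = (51.64·350.4 + 1.010·815.0)/52.65 = 359.4 µg/L.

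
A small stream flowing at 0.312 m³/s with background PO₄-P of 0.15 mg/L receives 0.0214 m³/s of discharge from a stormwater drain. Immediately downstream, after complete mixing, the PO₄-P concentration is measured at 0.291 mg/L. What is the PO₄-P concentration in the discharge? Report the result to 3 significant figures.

2.35 mg/L

Mass balance: 0.3120·0.1500 + 0.02140·Cₑ = 0.3334·0.2910
→ Cₑ = (0.3334·0.2910 − 0.3120·0.1500) / 0.02140 = 2.347 mg/L.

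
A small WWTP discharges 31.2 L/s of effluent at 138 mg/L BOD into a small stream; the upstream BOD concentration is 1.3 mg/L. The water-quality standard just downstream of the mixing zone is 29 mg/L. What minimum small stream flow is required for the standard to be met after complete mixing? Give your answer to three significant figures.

Set C_mix = 29: (Q·1.300 + 31.20·138.0) / (Q + 31.20) = 29
→ Q = 31.20·(138.0 − 29)/(29 − 1.300) = 122.8 L/s.

123 L/s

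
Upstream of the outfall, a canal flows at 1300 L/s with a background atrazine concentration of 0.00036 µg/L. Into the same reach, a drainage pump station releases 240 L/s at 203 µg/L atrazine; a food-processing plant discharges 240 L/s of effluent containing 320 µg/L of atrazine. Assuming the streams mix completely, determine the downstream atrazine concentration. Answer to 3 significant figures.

70.5 µg/L

Flow-weighted average: C = (1300·0.0003600 + 240.0·203.0 + 240.0·320.0) / 1780 = 125500/1780 = 70.52 µg/L.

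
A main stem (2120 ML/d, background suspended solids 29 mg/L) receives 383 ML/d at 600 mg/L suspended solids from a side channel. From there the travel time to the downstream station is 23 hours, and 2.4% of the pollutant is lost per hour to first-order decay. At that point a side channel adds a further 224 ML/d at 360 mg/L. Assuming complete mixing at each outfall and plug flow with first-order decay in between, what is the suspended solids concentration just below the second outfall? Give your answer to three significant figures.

Mass balance: C = (2120·29.00 + 383.0·600.0) / 2503 = 291300/2503 = 116.4 mg/L; combined flow 2503 ML/d.
2.4%/h lost → k = −ln(1 − 0.024) = 0.02429 h⁻¹.
Decay over the reach: 116.4·exp(−kt) = 116.4·0.5719 = 66.56 mg/L.
At the second outfall, C = (2503·66.56 + 224.0·360.0) / (2503 + 224.0) = 90.66 mg/L.

90.7 mg/L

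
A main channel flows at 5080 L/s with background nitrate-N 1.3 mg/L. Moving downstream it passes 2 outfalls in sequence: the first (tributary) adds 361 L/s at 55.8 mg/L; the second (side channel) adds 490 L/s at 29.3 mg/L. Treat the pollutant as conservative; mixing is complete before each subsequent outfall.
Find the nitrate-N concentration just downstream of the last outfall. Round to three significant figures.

After outfall 1: Q = 5080 + 361.0 = 5441 L/s; C = (5080·1.300 + 361.0·55.80)/5441 = 4.916 mg/L.
After outfall 2: Q = 5441 + 490.0 = 5931 L/s; C = (5441·4.916 + 490.0·29.30)/5931 = 6.931 mg/L.

6.93 mg/L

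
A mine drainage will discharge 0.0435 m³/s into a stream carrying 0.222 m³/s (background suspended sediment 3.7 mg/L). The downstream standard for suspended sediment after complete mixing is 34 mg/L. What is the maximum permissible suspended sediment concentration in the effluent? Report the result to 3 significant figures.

At the limit, (Qr·Cr + Qe·Cₑ)/(Qr + Qe) = 34:
Cₑ = (0.2655·34 − 0.2220·3.700) / 0.04350 = 188.6 mg/L.

189 mg/L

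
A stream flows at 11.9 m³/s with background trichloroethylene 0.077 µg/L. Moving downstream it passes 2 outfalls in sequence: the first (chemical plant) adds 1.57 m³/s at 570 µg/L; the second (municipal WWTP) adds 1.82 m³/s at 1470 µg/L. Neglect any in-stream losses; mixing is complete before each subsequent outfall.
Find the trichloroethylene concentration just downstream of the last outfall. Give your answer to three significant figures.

234 µg/L

Below outfall 1: Q → 13.47 m³/s, C = (11.90·0.07700 + 1.570·570.0)/13.47 = 66.50 µg/L.
Below outfall 2: Q → 15.29 m³/s, C = (13.47·66.50 + 1.820·1470)/15.29 = 233.6 µg/L.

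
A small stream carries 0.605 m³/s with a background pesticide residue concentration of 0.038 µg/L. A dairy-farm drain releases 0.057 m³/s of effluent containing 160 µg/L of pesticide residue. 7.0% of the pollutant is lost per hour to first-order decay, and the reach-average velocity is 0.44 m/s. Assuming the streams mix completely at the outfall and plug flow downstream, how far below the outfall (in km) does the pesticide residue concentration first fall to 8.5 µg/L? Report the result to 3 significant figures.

10.6 km

Conservation of mass: C = (0.6050·0.03800 + 0.05700·160.0) / 0.6620 = 9.143/0.6620 = 13.81 µg/L.
7.0%/h lost → k = −ln(1 − 0.07) = 0.07257 h⁻¹.
Set 13.81·exp(−k·t) = 8.5 → t = ln(13.81/8.5)/k = 24080 s = 6.689 h.
Distance = v·t = 0.44·24080 = 10600 m = 10.60 km.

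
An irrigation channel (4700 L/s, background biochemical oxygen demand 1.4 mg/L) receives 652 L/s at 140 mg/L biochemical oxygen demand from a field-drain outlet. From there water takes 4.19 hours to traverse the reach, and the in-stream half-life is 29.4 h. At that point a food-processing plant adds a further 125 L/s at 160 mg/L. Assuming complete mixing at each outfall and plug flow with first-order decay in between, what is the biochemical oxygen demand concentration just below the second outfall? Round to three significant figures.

Mass balance: C = (4700·1.400 + 652.0·140.0) / 5352 = 97860/5352 = 18.28 mg/L; combined flow 5352 L/s.
Half-life 29.4 h → k = ln 2 / 29.4 = 0.02358 h⁻¹ = 0.5658 d⁻¹.
Applying C = C₀e^(−kt): 18.28 × 0.9059 = 16.56 mg/L.
At the second outfall, C = (5352·16.56 + 125.0·160.0) / (5352 + 125.0) = 19.84 mg/L.

19.8 mg/L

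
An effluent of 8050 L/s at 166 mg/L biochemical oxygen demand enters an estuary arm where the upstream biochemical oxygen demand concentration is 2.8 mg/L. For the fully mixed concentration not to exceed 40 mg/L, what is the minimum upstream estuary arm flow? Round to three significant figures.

27300 L/s

Set C_mix = 40: (Q·2.800 + 8050·166.0) / (Q + 8050) = 40
→ Q = 8050·(166.0 − 40)/(40 − 2.800) = 27270 L/s.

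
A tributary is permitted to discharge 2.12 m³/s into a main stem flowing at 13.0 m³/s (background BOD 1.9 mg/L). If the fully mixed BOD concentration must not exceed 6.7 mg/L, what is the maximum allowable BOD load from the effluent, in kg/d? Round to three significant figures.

Mass balance at the limit: 13.00·1.900 + 2.120·Cₑ = 15.12·6.7 → Cₑ = 36.13 mg/L.
Load = 2.120 m³/s × 36.13 g/m³ × 86 400 s/d = 6619 kg/d.

6620 kg/d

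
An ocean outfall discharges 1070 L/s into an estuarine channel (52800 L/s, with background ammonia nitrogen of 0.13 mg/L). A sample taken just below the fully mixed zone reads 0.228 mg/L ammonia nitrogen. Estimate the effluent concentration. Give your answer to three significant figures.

5.06 mg/L

Mass balance: 52800·0.1300 + 1070·Cₑ = 53870·0.2280
→ Cₑ = (53870·0.2280 − 52800·0.1300) / 1070 = 5.064 mg/L.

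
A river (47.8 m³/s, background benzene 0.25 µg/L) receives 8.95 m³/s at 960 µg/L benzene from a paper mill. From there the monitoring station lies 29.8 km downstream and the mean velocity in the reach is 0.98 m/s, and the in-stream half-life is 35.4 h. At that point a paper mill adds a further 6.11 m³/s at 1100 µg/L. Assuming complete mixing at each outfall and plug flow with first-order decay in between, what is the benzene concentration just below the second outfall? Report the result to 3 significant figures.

223 µg/L

Mixed concentration C = ΣQC/ΣQ = (47.80·0.2500 + 8.950·960.0) / 56.75 = 8604/56.75 = 151.6 µg/L; combined flow 56.75 m³/s.
Travel time t = 29.8·1000 / 0.98 = 30410 s = 8.447 h.
Half-life 35.4 h → k = ln 2 / 35.4 = 0.01958 h⁻¹ = 0.4699 d⁻¹.
After decay, C = 151.6 × e^(−kt) = 151.6 × 0.8476 = 128.5 µg/L.
Second outfall: C = (56.75·128.5 + 6.110·1100)/62.86 = 222.9 µg/L.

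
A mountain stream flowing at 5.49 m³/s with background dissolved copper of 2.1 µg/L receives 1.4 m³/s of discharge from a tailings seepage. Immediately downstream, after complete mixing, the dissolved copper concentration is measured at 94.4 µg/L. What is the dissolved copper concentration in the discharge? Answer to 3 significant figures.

Mass balance: 5.490·2.100 + 1.400·Cₑ = 6.890·94.40
→ Cₑ = (6.890·94.40 − 5.490·2.100) / 1.400 = 456.3 µg/L.

456 µg/L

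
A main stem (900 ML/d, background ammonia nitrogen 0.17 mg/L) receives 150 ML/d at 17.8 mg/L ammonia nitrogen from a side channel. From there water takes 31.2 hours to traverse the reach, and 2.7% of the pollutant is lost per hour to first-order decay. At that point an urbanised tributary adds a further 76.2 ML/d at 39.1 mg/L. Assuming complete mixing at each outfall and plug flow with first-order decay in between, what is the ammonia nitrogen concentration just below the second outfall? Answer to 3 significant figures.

Conservation of mass: C = (900.0·0.1700 + 150.0·17.80) / 1050 = 2823/1050 = 2.689 mg/L; combined flow 1050 ML/d.
2.7%/h lost → k = −ln(1 − 0.027) = 0.02737 h⁻¹.
First-order decay: C = 2.689·exp(−k·t) = 2.689·0.4257 = 1.145 mg/L.
At the second outfall, C = (1050·1.145 + 76.20·39.10) / (1050 + 76.20) = 3.713 mg/L.

3.71 mg/L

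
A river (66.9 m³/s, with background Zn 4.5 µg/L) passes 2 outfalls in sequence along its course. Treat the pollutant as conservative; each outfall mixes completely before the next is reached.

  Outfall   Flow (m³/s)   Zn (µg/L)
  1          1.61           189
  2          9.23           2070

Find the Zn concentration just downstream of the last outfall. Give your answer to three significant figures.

Below outfall 1: Q → 68.51 m³/s, C = (66.90·4.500 + 1.610·189.0)/68.51 = 8.836 µg/L.
Below outfall 2: Q → 77.74 m³/s, C = (68.51·8.836 + 9.230·2070)/77.74 = 253.6 µg/L.

254 µg/L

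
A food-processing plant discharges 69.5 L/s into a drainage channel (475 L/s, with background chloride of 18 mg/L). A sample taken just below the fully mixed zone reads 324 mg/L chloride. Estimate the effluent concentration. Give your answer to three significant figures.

Mass balance: 475.0·18.00 + 69.50·Cₑ = 544.5·324.0
→ Cₑ = (544.5·324.0 − 475.0·18.00) / 69.50 = 2415 mg/L.

2420 mg/L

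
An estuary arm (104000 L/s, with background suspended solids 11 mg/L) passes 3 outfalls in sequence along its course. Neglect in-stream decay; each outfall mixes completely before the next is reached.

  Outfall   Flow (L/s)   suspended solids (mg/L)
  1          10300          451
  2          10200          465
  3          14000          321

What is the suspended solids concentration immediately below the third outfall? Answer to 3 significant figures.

After outfall 1: Q = 104000 + 10300 = 114300 L/s; C = (104000·11.00 + 10300·451.0)/114300 = 50.65 mg/L.
After outfall 2: Q = 114300 + 10200 = 124500 L/s; C = (114300·50.65 + 10200·465.0)/124500 = 84.60 mg/L.
After outfall 3: Q = 124500 + 14000 = 138500 L/s; C = (124500·84.60 + 14000·321.0)/138500 = 108.5 mg/L.

108 mg/L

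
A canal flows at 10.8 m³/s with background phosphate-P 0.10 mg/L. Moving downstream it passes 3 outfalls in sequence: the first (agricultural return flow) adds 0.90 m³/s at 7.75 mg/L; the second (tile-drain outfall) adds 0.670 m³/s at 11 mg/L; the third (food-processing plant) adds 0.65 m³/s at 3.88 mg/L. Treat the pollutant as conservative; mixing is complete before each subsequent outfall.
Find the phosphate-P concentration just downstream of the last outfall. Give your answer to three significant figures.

Below outfall 1: Q → 11.70 m³/s, C = (10.80·0.1000 + 0.9000·7.750)/11.70 = 0.6885 mg/L.
Below outfall 2: Q → 12.37 m³/s, C = (11.70·0.6885 + 0.6700·11.00)/12.37 = 1.247 mg/L.
Below outfall 3: Q → 13.02 m³/s, C = (12.37·1.247 + 0.6500·3.880)/13.02 = 1.378 mg/L.

1.38 mg/L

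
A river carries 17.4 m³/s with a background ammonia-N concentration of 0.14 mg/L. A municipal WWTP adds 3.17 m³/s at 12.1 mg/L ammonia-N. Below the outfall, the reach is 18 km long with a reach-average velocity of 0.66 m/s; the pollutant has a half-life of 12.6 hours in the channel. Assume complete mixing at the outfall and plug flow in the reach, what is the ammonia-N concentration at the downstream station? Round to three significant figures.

Conservation of mass: C = (17.40·0.1400 + 3.170·12.10) / 20.57 = 40.79/20.57 = 1.983 mg/L.
Travel time t = 18·1000 / 0.66 = 27270 s = 7.576 h.
Half-life 12.6 h → k = ln 2 / 12.6 = 0.05501 h⁻¹ = 1.320 d⁻¹.
First-order decay: C = 1.983·exp(−k·t) = 1.983·0.6592 = 1.307 mg/L.

1.31 mg/L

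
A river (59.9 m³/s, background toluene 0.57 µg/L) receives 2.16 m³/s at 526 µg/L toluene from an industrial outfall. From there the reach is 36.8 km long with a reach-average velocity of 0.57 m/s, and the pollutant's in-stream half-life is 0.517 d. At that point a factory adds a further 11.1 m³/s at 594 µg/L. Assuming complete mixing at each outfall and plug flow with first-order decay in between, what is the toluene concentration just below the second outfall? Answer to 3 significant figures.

Flow-weighted average: C = (59.90·0.5700 + 2.160·526.0) / 62.06 = 1170/62.06 = 18.86 µg/L; combined flow 62.06 m³/s.
Travel time t = 36.8·1000 / 0.57 = 64560 s = 17.93 h.
Half-life 0.517 d → k = ln 2 / 0.517 = 1.341 d⁻¹.
Applying C = C₀e^(−kt): 18.86 × 0.3672 = 6.925 µg/L.
At the second outfall, C = (62.06·6.925 + 11.10·594.0) / (62.06 + 11.10) = 96.00 µg/L.

96.0 µg/L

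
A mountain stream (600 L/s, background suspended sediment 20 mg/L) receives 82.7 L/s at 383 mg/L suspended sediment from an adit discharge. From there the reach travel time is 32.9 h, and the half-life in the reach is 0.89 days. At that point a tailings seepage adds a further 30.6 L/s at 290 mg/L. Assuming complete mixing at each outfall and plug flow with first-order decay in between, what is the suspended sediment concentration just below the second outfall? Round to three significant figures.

33.5 mg/L

After mixing, C = (600.0·20.00 + 82.70·383.0) / 682.7 = 43670/682.7 = 63.97 mg/L; combined flow 682.7 L/s.
Half-life 0.89 d → k = ln 2 / 0.89 = 0.7788 d⁻¹.
First-order decay: C = 63.97·exp(−k·t) = 63.97·0.3438 = 22.00 mg/L.
Second outfall: C = (682.7·22.00 + 30.60·290.0)/713.3 = 33.49 mg/L.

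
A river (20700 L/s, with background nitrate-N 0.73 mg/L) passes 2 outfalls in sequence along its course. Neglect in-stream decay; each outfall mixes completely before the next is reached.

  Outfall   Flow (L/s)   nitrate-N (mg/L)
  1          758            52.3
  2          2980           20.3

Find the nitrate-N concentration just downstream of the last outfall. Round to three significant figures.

4.72 mg/L

Outfall 1: combined Q = 21460 L/s; C = (20700·0.7300 + 758.0·52.30)/21460 = 2.552 mg/L.
Outfall 2: combined Q = 24440 L/s; C = (21460·2.552 + 2980·20.30)/24440 = 4.716 mg/L.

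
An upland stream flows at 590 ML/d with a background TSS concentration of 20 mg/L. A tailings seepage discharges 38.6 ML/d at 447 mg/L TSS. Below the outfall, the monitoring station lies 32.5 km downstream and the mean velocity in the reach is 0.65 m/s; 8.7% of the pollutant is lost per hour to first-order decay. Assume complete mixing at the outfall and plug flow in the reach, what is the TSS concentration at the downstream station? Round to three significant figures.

Mixed concentration C = ΣQC/ΣQ = (590.0·20.00 + 38.60·447.0) / 628.6 = 29050/628.6 = 46.22 mg/L.
Travel time t = 32.5·1000 / 0.65 = 50000 s = 13.89 h.
8.7%/h lost → k = −ln(1 − 0.087) = 0.09102 h⁻¹.
Applying C = C₀e^(−kt): 46.22 × 0.2825 = 13.06 mg/L.

13.1 mg/L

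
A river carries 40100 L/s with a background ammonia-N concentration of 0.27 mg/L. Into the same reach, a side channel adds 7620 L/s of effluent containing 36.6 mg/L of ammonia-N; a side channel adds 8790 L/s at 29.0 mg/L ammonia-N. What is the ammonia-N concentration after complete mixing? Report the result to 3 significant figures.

Conservation of mass: C = (40100·0.2700 + 7620·36.60 + 8790·29.00) / 56510 = 544600/56510 = 9.638 mg/L.

9.64 mg/L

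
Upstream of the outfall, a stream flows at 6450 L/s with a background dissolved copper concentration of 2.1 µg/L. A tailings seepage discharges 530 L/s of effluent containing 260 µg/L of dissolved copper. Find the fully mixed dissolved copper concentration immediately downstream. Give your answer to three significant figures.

21.7 µg/L

Mass balance: C = (6450·2.100 + 530.0·260.0) / 6980 = 151300/6980 = 21.68 µg/L.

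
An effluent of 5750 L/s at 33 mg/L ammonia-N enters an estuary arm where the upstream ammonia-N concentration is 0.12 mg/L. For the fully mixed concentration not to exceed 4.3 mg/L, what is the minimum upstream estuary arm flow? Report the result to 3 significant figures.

39500 L/s

Set C_mix = 4.3: (Q·0.1200 + 5750·33.00) / (Q + 5750) = 4.3
→ Q = 5750·(33.00 − 4.3)/(4.3 − 0.1200) = 39480 L/s.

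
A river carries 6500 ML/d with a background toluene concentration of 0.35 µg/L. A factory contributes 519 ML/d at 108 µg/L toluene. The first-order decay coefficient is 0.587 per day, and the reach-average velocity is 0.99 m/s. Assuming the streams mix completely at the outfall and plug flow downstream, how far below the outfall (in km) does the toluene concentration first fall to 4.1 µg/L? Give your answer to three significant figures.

103 km

Flow-weighted average: C = (6500·0.3500 + 519.0·108.0) / 7019 = 58330/7019 = 8.310 µg/L.
Set 8.310·exp(−k·t) = 4.1 → t = ln(8.310/4.1)/k = 104000 s = 28.88 h.
Distance = v·t = 0.99·104000 = 102900 m = 102.9 km.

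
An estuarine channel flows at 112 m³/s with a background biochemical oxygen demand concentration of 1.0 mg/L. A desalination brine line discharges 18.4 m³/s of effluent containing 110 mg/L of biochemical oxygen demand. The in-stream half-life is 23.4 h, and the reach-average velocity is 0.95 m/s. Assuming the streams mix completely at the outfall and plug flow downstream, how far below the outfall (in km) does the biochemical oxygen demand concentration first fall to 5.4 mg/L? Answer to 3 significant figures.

128 km

Mixed concentration C = ΣQC/ΣQ = (112.0·1.000 + 18.40·110.0) / 130.4 = 2136/130.4 = 16.38 mg/L.
Half-life 23.4 h → k = ln 2 / 23.4 = 0.02962 h⁻¹ = 0.7109 d⁻¹.
Set 16.38·exp(−k·t) = 5.4 → t = ln(16.38/5.4)/k = 134900 s = 37.46 h.
Distance = v·t = 0.95·134900 = 128100 m = 128.1 km.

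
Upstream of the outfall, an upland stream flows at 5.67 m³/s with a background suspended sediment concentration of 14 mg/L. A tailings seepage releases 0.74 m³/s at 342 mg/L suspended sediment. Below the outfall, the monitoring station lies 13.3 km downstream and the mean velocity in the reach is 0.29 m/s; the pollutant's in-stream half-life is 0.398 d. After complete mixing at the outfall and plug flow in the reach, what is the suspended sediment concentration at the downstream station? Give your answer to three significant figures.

Mass balance: C = (5.670·14.00 + 0.7400·342.0) / 6.410 = 332.5/6.410 = 51.87 mg/L.
Travel time t = 13.3·1000 / 0.29 = 45860 s = 12.74 h.
Half-life 0.398 d → k = ln 2 / 0.398 = 1.742 d⁻¹.
After decay, C = 51.87 × e^(−kt) = 51.87 × 0.3968 = 20.58 mg/L.

20.6 mg/L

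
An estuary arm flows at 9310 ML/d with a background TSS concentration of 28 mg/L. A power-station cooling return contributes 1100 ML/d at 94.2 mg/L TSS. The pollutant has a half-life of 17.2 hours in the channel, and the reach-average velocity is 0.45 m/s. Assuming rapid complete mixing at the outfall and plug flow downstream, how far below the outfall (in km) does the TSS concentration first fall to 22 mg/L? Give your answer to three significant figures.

After mixing, C = (9310·28.00 + 1100·94.20) / 10410 = 364300/10410 = 35.00 mg/L.
Half-life 17.2 h → k = ln 2 / 17.2 = 0.04030 h⁻¹ = 0.9672 d⁻¹.
Set 35.00·exp(−k·t) = 22 → t = ln(35.00/22)/k = 41460 s = 11.52 h.
Distance = v·t = 0.45·41460 = 18660 m = 18.66 km.

18.7 km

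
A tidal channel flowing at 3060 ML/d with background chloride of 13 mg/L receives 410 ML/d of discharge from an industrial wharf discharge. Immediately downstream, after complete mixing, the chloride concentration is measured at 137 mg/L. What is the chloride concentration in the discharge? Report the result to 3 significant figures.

Mass balance: 3060·13.00 + 410.0·Cₑ = 3470·137.0
→ Cₑ = (3470·137.0 − 3060·13.00) / 410.0 = 1062 mg/L.

1060 mg/L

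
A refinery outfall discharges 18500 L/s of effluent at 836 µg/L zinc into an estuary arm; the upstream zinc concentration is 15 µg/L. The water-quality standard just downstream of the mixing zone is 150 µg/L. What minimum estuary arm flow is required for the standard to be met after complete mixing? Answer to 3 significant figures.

94000 L/s

Set C_mix = 150: (Q·15.00 + 18500·836.0) / (Q + 18500) = 150
→ Q = 18500·(836.0 − 150)/(150 − 15.00) = 94010 L/s.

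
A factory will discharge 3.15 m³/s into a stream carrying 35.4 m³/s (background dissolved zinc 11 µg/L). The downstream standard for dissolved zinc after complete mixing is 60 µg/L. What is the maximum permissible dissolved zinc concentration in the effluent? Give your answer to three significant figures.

611 µg/L

At the limit, (Qr·Cr + Qe·Cₑ)/(Qr + Qe) = 60:
Cₑ = (38.55·60 − 35.40·11.00) / 3.150 = 610.7 µg/L.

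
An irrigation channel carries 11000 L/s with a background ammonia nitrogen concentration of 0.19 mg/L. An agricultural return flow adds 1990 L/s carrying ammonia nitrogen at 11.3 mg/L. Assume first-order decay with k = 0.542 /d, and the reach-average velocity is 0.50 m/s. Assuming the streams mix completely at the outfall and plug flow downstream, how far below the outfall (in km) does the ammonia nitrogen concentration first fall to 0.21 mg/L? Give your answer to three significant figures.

175 km

After mixing, C = (11000·0.1900 + 1990·11.30) / 12990 = 24580/12990 = 1.892 mg/L.
Set 1.892·exp(−k·t) = 0.21 → t = ln(1.892/0.21)/k = 350400 s = 97.34 h.
Distance = v·t = 0.50·350400 = 175200 m = 175.2 km.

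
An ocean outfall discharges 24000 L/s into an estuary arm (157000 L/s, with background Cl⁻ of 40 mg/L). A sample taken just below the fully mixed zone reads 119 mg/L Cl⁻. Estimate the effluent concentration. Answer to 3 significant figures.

636 mg/L

Mass balance: 157000·40.00 + 24000·Cₑ = 181000·119.0
→ Cₑ = (181000·119.0 − 157000·40.00) / 24000 = 635.8 mg/L.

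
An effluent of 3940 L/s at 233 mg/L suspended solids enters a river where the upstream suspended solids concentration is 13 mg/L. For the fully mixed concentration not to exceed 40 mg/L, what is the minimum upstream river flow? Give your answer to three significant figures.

28200 L/s

Set C_mix = 40: (Q·13.00 + 3940·233.0) / (Q + 3940) = 40
→ Q = 3940·(233.0 − 40)/(40 − 13.00) = 28160 L/s.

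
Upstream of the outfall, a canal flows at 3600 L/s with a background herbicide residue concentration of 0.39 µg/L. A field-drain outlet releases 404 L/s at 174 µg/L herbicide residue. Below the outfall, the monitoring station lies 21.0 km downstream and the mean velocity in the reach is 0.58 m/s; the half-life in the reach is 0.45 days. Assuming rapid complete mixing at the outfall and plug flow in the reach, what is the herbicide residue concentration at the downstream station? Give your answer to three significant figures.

9.39 µg/L

After mixing, C = (3600·0.3900 + 404.0·174.0) / 4004 = 71700/4004 = 17.91 µg/L.
Travel time t = 21.0·1000 / 0.58 = 36210 s = 10.06 h.
Half-life 0.45 d → k = ln 2 / 0.45 = 1.540 d⁻¹.
First-order decay: C = 17.91·exp(−k·t) = 17.91·0.5244 = 9.391 µg/L.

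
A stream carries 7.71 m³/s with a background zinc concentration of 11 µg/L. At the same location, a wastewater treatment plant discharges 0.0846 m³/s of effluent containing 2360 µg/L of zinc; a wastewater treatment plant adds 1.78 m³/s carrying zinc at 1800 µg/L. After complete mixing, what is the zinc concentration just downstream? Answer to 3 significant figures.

364 µg/L

Flow-weighted average: C = (7.710·11.00 + 0.08460·2360 + 1.780·1800) / 9.575 = 3488/9.575 = 364.3 µg/L.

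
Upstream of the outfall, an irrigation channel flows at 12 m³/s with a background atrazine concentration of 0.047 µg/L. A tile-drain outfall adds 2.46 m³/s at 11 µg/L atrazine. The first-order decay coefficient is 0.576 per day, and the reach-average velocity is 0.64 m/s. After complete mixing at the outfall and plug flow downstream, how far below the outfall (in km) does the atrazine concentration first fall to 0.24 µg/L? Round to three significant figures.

Mass balance: C = (12.00·0.04700 + 2.460·11.00) / 14.46 = 27.62/14.46 = 1.910 µg/L.
Set 1.910·exp(−k·t) = 0.24 → t = ln(1.910/0.24)/k = 311200 s = 86.43 h.
Distance = v·t = 0.64·311200 = 199100 m = 199.1 km.

199 km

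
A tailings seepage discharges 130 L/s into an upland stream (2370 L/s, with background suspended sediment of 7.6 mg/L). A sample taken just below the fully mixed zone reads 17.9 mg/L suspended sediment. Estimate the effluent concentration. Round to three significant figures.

206 mg/L

Mass balance: 2370·7.600 + 130.0·Cₑ = 2500·17.90
→ Cₑ = (2500·17.90 − 2370·7.600) / 130.0 = 205.7 mg/L.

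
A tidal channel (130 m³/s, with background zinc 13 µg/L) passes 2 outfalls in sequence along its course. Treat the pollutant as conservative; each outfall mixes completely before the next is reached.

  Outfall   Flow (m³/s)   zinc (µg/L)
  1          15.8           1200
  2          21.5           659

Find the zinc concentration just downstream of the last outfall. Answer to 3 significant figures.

208 µg/L

Below outfall 1: Q → 145.8 m³/s, C = (130.0·13.00 + 15.80·1200)/145.8 = 141.6 µg/L.
Below outfall 2: Q → 167.3 m³/s, C = (145.8·141.6 + 21.50·659.0)/167.3 = 208.1 µg/L.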